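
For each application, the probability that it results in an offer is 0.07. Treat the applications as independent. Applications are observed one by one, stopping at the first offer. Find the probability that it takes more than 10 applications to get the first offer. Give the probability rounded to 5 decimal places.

0.48398

Y = number of applications to the first success; geometric, p = 0.07.
P(Y > 10) = P(first 10 all fail) = (1−p)^10 = 0.4839823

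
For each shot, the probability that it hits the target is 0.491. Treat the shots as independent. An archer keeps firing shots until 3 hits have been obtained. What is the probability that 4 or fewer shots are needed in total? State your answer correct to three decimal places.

Finishing within 4 shots ⇔ at least 3 successes in the first 4. With X ~ Binomial(4, 0.491), P(Y ≤ 4) = 1 − P(X ≤ 2).
  k=0: C(4,0)·0.491^0·0.509^4 = 0.06712
  k=1: C(4,1)·0.491^1·0.509^3 = 0.25900
  k=2: C(4,2)·0.491^2·0.509^2 = 0.37476
1 − 0.70088 = 0.29912

0.299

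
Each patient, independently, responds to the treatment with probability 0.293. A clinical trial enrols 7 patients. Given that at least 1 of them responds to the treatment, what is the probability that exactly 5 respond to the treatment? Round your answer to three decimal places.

X ~ Binomial(7, 0.293). Want P(X=5 | X≥1) = P(X=5) / P(X≥1).
P(X=5) = C(7,5)·0.293^5·0.707^2 = 0.02267
P(X≥1) = 1 − 0.08829 = 0.91171
Ratio = 0.02267 / 0.91171 = 0.02486

0.025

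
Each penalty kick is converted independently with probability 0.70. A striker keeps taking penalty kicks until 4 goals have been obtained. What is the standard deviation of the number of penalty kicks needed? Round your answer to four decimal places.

1.5649

Y = total penalty kicks until the fourth success; negative binomial with r=4, p=0.70.
SD(Y) = √[r(1−p)/p²] = √(2.448980) = 1.564922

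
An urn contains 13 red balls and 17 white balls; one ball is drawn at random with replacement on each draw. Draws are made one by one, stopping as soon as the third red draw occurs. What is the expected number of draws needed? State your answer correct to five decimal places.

Y = total draws until the third success; negative binomial with r=3, p=0.433333.
E[Y] = r / p = 3 / 0.433333 = 6.9230769

6.92308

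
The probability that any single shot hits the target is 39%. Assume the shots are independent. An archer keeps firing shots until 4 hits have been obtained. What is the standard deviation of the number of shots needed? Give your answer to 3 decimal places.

Y = total shots until the fourth success; negative binomial with r=4, p=0.39.
SD(Y) = √[r(1−p)/p²] = √(16.04208) = 4.00526

4.005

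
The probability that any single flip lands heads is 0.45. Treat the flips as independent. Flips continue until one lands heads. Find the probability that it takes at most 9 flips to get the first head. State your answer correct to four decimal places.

Y = number of flips to the first success; geometric, p = 0.45.
P(Y ≤ 9) = 1 − (1−p)^9 = 1 − 0.004605 = 0.995395

0.9954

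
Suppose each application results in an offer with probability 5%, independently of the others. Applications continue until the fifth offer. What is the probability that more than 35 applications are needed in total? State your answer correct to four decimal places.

Needing more than 35 applications ⇔ fewer than 5 successes in the first 35. With X ~ Binomial(35, 0.05), P(Y > 35) = P(X ≤ 4).
  k=0: C(35,0)·0.05^0·0.95^35 = 0.166083
  k=1: C(35,1)·0.05^1·0.95^34 = 0.305943
  k=2: C(35,2)·0.05^2·0.95^33 = 0.273739
  k=3: C(35,3)·0.05^3·0.95^32 = 0.158480
  k=4: C(35,4)·0.05^4·0.95^31 = 0.066729
P(X ≤ 4) = 0.970974

0.9710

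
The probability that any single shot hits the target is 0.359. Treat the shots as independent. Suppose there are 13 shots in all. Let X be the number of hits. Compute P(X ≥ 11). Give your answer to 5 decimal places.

0.00045

X ~ Binomial(13, 0.359); P(X ≥ 11) = Σ C(13,k) p^k (1−p)^(13−k) over k:
  k=11: C(13,11)·0.359^11·0.641^2 = 0.0004091
  k=12: C(13,12)·0.359^12·0.641^1 = 0.0000382
  k=13: C(13,13)·0.359^13·0.641^0 = 0.0000016
Total = 0.0004490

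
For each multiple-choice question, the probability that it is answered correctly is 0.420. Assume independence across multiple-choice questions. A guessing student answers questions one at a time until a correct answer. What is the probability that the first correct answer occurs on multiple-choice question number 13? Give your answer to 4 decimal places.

0.0006

Geometric (trials to first success), p = 0.42.
P(Y = 13) = (1−p)^12 · p = 0.0014492 · 0.42 = 0.000609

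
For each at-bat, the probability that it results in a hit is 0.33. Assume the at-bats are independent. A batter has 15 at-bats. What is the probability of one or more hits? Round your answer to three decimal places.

0.998

P(at least one) = 1 − P(none) = 1 − (1 − 0.33)^15
= 1 − 0.00246 = 0.99754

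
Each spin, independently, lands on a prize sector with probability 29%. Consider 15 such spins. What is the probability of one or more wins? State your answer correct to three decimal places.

P(at least one) = 1 − P(none) = 1 − (1 − 0.29)^15
= 1 − 0.00587 = 0.99413

0.994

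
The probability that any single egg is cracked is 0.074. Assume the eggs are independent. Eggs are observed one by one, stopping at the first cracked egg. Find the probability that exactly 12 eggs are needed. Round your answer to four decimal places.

0.0318

Geometric (trials to first success), p = 0.074.
P(Y = 12) = (1−p)^11 · p = 0.42926 · 0.074 = 0.031765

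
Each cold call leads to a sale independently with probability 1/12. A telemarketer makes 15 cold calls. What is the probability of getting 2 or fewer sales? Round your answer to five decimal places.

0.87612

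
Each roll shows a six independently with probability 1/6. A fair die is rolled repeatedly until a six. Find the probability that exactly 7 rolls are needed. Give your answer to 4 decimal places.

0.0558

Geometric (trials to first success), p = 0.166667.
P(Y = 7) = (1−p)^6 · p = 0.3349 · 0.166667 = 0.055816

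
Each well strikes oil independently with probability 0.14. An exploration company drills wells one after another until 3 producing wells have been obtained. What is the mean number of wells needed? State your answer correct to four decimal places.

21.4286

Y = total wells until the third success; negative binomial with r=3, p=0.14.
E[Y] = r / p = 3 / 0.14 = 21.428571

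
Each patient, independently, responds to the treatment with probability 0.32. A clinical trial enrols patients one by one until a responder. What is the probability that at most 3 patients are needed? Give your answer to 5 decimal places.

Y = number of patients to the first success; geometric, p = 0.32.
P(Y ≤ 3) = 1 − (1−p)^3 = 1 − 0.3144320 = 0.6855680

0.68557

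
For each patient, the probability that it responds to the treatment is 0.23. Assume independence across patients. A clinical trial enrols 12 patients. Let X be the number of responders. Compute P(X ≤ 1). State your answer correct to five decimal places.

0.19915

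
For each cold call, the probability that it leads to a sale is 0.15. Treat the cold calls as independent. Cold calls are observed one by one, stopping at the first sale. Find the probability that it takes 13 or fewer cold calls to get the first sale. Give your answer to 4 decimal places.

0.8791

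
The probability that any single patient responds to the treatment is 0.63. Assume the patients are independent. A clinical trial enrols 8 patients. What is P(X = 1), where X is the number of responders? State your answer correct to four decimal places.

X ~ Binomial(n=8, p=0.63).
P(X=1) = C(8,1) · p^1 · (1−p)^7
= 8 · 0.63 · 0.00094932 = 0.004785

0.0048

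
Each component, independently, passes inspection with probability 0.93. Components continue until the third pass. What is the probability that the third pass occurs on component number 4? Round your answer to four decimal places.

0.1689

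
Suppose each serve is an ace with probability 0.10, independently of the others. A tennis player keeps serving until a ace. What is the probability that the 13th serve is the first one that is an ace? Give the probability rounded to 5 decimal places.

0.02824

Geometric (trials to first success), p = 0.10.
P(Y = 13) = (1−p)^12 · p = 0.28243 · 0.10 = 0.0282430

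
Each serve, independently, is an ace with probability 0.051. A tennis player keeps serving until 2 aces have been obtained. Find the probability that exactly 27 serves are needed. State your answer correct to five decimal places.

0.01827

Y = trial on which the second success occurs; negative binomial, r=2, p=0.051.
P(Y=27) = C(26,1) · p^2 · (1−p)^25
= 26 · 0.002601 · 0.27018 = 0.0182713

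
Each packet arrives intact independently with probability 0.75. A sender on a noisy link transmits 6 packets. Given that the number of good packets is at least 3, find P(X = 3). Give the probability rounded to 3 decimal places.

X ~ Binomial(6, 0.75). Want P(X=3 | X≥3) = P(X=3) / P(X≥3).
P(X=3) = C(6,3)·0.75^3·0.25^3 = 0.13184
P(X≥3) = 1 − 0.00024 − 0.00439 − 0.03296 = 0.96240
Ratio = 0.13184 / 0.96240 = 0.13699

0.137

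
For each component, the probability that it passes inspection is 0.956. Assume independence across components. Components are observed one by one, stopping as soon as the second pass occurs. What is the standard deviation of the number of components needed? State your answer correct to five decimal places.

Y = total components until the second success; negative binomial with r=2, p=0.956.
SD(Y) = √[r(1−p)/p²] = √(0.0962868) = 0.3103012

0.31030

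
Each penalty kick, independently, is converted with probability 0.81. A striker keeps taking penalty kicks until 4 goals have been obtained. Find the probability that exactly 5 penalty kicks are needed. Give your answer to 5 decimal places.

Y = trial on which the fourth success occurs; negative binomial, r=4, p=0.81.
P(Y=5) = C(4,3) · p^4 · (1−p)^1
= 4 · 0.43047 · 0.19 = 0.3271551

0.32716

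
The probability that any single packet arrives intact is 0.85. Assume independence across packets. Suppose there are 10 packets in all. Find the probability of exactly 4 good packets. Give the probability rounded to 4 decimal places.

X ~ Binomial(n=10, p=0.85).
P(X=4) = C(10,4) · p^4 · (1−p)^6
= 210 · 0.52201 · 1.1391e-05 = 0.001249

0.0012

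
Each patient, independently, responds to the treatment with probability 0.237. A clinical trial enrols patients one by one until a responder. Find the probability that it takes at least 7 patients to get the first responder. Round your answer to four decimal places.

0.1973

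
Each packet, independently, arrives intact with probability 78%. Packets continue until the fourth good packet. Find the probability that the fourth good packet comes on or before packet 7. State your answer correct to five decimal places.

0.95386

Finishing within 7 packets ⇔ at least 4 successes in the first 7. With X ~ Binomial(7, 0.78), P(Y ≤ 7) = 1 − P(X ≤ 3).
  k=0: C(7,0)·0.78^0·0.22^7 = 0.0000249
  k=1: C(7,1)·0.78^1·0.22^6 = 0.0006191
  k=2: C(7,2)·0.78^2·0.22^5 = 0.0065845
  k=3: C(7,3)·0.78^3·0.22^4 = 0.0389083
1 − 0.0461368 = 0.9538632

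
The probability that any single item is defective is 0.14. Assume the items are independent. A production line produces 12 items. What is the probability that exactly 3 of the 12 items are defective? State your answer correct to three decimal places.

0.155

X ~ Binomial(n=12, p=0.14).
P(X=3) = C(12,3) · p^3 · (1−p)^9
= 220 · 0.002744 · 0.25733 = 0.15534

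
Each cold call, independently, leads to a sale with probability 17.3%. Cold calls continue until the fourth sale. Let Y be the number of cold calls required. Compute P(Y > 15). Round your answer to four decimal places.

Needing more than 15 cold calls ⇔ fewer than 4 successes in the first 15. With X ~ Binomial(15, 0.173), P(Y > 15) = P(X ≤ 3).
  k=0: C(15,0)·0.173^0·0.827^15 = 0.057887
  k=1: C(15,1)·0.173^1·0.827^14 = 0.181641
  k=2: C(15,2)·0.173^2·0.827^13 = 0.265983
  k=3: C(15,3)·0.173^3·0.827^12 = 0.241110
P(X ≤ 3) = 0.746621

0.7466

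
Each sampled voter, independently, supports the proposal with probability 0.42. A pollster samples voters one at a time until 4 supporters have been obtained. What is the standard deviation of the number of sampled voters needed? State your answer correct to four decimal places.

Y = total sampled voters until the fourth success; negative binomial with r=4, p=0.42.
SD(Y) = √[r(1−p)/p²] = √(13.151927) = 3.626559

3.6266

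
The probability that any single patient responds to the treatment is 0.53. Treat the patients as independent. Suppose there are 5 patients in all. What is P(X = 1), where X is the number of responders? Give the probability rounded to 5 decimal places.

X ~ Binomial(n=5, p=0.53).
P(X=1) = C(5,1) · p^1 · (1−p)^4
= 5 · 0.53 · 0.048797 = 0.1293115

0.12931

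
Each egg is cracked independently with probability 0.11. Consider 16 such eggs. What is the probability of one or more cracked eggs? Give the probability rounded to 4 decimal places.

0.8450

P(at least one) = 1 − P(none) = 1 − (1 − 0.11)^16
= 1 − 0.154967 = 0.845033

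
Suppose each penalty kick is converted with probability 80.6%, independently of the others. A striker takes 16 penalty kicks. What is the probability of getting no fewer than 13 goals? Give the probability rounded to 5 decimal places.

X ~ Binomial(16, 0.806); P(X ≥ 13) = Σ C(16,k) p^k (1−p)^(16−k) over k:
  k=13: C(16,13)·0.806^13·0.194^3 = 0.2477130
  k=14: C(16,14)·0.806^14·0.194^2 = 0.2205339
  k=15: C(16,15)·0.806^15·0.194^1 = 0.1221652
  k=16: C(16,16)·0.806^16·0.194^0 = 0.0317220
Total = 0.6221340

0.62213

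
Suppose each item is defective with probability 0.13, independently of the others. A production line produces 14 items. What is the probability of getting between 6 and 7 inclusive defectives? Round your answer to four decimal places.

X ~ Binomial(14, 0.13); P(6 ≤ X ≤ 7) = Σ C(14,k) p^k (1−p)^(14−k) over k:
  k=6: C(14,6)·0.13^6·0.87^8 = 0.004757
  k=7: C(14,7)·0.13^7·0.87^7 = 0.000812
Total = 0.005570

0.0056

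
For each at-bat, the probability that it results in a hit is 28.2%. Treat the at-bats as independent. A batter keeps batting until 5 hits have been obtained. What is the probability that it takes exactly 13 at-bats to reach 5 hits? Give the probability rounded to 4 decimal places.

0.0624

Y = trial on which the fifth success occurs; negative binomial, r=5, p=0.282.
P(Y=13) = C(12,4) · p^5 · (1−p)^8
= 495 · 0.0017834 · 0.070631 = 0.062351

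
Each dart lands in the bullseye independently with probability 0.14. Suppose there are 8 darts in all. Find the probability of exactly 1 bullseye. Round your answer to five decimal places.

X ~ Binomial(n=8, p=0.14).
P(X=1) = C(8,1) · p^1 · (1−p)^7
= 8 · 0.14 · 0.34793 = 0.3896792

0.38968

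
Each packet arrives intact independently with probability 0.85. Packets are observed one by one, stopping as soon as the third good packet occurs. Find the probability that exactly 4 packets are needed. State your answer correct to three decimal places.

Y = trial on which the third success occurs; negative binomial, r=3, p=0.85.
P(Y=4) = C(3,2) · p^3 · (1−p)^1
= 3 · 0.61413 · 0.15 = 0.27636

0.276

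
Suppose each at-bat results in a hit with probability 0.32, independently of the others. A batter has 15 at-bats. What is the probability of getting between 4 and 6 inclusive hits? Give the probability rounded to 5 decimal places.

0.58582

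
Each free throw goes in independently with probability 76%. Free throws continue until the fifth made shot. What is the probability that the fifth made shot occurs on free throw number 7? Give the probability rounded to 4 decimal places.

Y = trial on which the fifth success occurs; negative binomial, r=5, p=0.76.
P(Y=7) = C(6,4) · p^5 · (1−p)^2
= 15 · 0.25355 · 0.0576 = 0.219069

0.2191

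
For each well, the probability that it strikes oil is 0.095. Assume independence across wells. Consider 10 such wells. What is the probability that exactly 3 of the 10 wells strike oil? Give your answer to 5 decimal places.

X ~ Binomial(n=10, p=0.095).
P(X=3) = C(10,3) · p^3 · (1−p)^7
= 120 · 0.00085737 · 0.49721 = 0.0511555

0.05116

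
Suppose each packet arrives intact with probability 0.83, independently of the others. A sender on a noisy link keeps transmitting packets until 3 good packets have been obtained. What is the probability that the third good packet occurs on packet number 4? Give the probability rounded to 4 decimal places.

Y = trial on which the third success occurs; negative binomial, r=3, p=0.83.
P(Y=4) = C(3,2) · p^3 · (1−p)^1
= 3 · 0.57179 · 0.17 = 0.291611

0.2916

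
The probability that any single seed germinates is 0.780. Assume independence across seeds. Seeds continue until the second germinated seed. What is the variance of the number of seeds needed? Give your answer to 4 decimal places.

Y = total seeds until the second success; negative binomial with r=2, p=0.78.
Var(Y) = r(1−p)/p² = 2·0.22 / 0.78² = 0.723208

0.7232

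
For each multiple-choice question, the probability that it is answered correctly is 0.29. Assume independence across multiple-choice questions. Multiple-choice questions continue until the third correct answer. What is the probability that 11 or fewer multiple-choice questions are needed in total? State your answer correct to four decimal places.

Finishing within 11 multiple-choice questions ⇔ at least 3 successes in the first 11. With X ~ Binomial(11, 0.29), P(Y ≤ 11) = 1 − P(X ≤ 2).
  k=0: C(11,0)·0.29^0·0.71^11 = 0.023112
  k=1: C(11,1)·0.29^1·0.71^10 = 0.103842
  k=2: C(11,2)·0.29^2·0.71^9 = 0.212072
1 − 0.339027 = 0.660973

0.6610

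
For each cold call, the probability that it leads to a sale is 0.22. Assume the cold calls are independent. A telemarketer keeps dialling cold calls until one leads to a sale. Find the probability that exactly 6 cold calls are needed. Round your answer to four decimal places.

0.0635

Geometric (trials to first success), p = 0.22.
P(Y = 6) = (1−p)^5 · p = 0.28872 · 0.22 = 0.063518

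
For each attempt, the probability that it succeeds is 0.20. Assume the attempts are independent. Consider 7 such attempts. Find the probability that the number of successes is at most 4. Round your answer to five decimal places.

0.99533

X ~ Binomial(7, 0.20); P(X ≤ 4) = Σ C(7,k) p^k (1−p)^(7−k) over k:
  k=0: C(7,0)·0.20^0·0.80^7 = 0.2097152
  k=1: C(7,1)·0.20^1·0.80^6 = 0.3670016
  k=2: C(7,2)·0.20^2·0.80^5 = 0.2752512
  k=3: C(7,3)·0.20^3·0.80^4 = 0.1146880
  k=4: C(7,4)·0.20^4·0.80^3 = 0.0286720
Total = 0.9953280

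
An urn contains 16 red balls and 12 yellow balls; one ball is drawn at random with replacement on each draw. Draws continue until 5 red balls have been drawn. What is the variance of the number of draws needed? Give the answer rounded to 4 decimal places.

6.5625

Y = total draws until the fifth success; negative binomial with r=5, p=0.571429.
Var(Y) = r(1−p)/p² = 5·0.428571 / 0.571429² = 6.562500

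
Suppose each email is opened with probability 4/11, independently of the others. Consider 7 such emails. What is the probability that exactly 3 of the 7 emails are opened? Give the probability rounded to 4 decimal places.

0.2760

X ~ Binomial(n=7, p=0.363636).
P(X=3) = C(7,3) · p^3 · (1−p)^4
= 35 · 0.048084 · 0.16399 = 0.275989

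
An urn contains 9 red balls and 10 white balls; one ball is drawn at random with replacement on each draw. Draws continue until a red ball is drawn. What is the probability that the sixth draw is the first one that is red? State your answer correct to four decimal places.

0.0191

Geometric (trials to first success), p = 0.473684.
P(Y = 6) = (1−p)^5 · p = 0.040386 · 0.473684 = 0.019130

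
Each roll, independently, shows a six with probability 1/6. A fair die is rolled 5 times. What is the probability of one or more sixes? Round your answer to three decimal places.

0.598

P(at least one) = 1 − P(none) = 1 − (1 − 0.166667)^5
= 1 − 0.40188 = 0.59812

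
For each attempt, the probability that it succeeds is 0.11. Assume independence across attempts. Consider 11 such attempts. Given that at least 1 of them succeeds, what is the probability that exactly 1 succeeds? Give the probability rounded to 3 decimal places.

0.522

X ~ Binomial(11, 0.11). Want P(X=1 | X≥1) = P(X=1) / P(X≥1).
P(X=1) = C(11,1)·0.11^1·0.89^10 = 0.37730
P(X≥1) = 1 − 0.27752 = 0.72248
Ratio = 0.37730 / 0.72248 = 0.52223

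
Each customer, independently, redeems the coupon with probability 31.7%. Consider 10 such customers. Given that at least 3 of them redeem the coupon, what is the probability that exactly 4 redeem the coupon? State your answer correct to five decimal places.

X ~ Binomial(10, 0.317). Want P(X=4 | X≥3) = P(X=4) / P(X≥3).
P(X=4) = C(10,4)·0.317^4·0.683^6 = 0.2152685
P(X≥3) = 1 − 0.0220906 − 0.1025287 − 0.2141394 = 0.6612412
Ratio = 0.2152685 / 0.6612412 = 0.3255522

0.32555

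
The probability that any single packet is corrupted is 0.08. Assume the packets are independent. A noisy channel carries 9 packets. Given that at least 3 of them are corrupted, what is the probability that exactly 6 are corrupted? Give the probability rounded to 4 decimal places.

0.0006

X ~ Binomial(9, 0.08). Want P(X=6 | X≥3) = P(X=6) / P(X≥3).
P(X=6) = C(9,6)·0.08^6·0.92^3 = 0.000017
P(X≥3) = 1 − 0.472161 − 0.369518 − 0.128528 = 0.029793
Ratio = 0.000017 / 0.029793 = 0.000576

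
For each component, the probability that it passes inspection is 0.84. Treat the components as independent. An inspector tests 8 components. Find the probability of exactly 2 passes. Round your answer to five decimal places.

X ~ Binomial(n=8, p=0.84).
P(X=2) = C(8,2) · p^2 · (1−p)^6
= 28 · 0.7056 · 1.6777e-05 = 0.0003315

0.00033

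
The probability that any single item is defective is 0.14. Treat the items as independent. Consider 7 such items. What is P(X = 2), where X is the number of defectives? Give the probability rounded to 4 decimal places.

0.1936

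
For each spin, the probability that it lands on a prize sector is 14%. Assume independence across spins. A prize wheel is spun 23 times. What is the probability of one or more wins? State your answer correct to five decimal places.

P(at least one) = 1 − P(none) = 1 − (1 − 0.14)^23
= 1 − 0.0311505 = 0.9688495

0.96885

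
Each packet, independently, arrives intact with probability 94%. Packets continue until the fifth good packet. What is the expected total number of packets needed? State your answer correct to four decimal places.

5.3191

Y = total packets until the fifth success; negative binomial with r=5, p=0.94.
E[Y] = r / p = 5 / 0.94 = 5.319149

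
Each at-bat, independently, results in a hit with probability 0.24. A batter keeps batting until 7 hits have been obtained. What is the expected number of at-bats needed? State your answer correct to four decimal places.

Y = total at-bats until the seventh success; negative binomial with r=7, p=0.24.
E[Y] = r / p = 7 / 0.24 = 29.166667

29.1667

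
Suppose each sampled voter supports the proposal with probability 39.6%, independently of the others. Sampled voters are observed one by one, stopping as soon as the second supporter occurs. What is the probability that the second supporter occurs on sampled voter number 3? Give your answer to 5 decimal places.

0.18943

Y = trial on which the second success occurs; negative binomial, r=2, p=0.396.
P(Y=3) = C(2,1) · p^2 · (1−p)^1
= 2 · 0.15682 · 0.604 = 0.1894337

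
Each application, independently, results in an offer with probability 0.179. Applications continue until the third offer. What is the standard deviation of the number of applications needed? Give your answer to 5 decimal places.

Y = total applications until the third success; negative binomial with r=3, p=0.179.
SD(Y) = √[r(1−p)/p²] = √(76.8702600) = 8.7675686

8.76757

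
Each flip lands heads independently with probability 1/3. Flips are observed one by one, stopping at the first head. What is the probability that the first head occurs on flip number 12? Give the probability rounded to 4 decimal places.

0.0039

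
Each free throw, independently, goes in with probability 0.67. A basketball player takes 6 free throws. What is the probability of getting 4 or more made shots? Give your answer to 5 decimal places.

X ~ Binomial(6, 0.67); P(X ≥ 4) = Σ C(6,k) p^k (1−p)^(6−k) over k:
  k=4: C(6,4)·0.67^4·0.33^2 = 0.3291686
  k=5: C(6,5)·0.67^5·0.33^1 = 0.2673248
  k=6: C(6,6)·0.67^6·0.33^0 = 0.0904584
Total = 0.6869517

0.68695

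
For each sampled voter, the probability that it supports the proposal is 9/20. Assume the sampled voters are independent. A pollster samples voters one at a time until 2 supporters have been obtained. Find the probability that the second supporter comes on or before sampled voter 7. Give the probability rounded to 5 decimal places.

0.89758

Finishing within 7 sampled voters ⇔ at least 2 successes in the first 7. With X ~ Binomial(7, 0.45), P(Y ≤ 7) = 1 − P(X ≤ 1).
  k=0: C(7,0)·0.45^0·0.55^7 = 0.0152244
  k=1: C(7,1)·0.45^1·0.55^6 = 0.0871940
1 − 0.1024184 = 0.8975816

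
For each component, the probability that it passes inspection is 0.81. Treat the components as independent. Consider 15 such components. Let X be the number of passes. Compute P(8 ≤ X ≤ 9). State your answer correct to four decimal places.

X ~ Binomial(15, 0.81); P(8 ≤ X ≤ 9) = Σ C(15,k) p^k (1−p)^(15−k) over k:
  k=8: C(15,8)·0.81^8·0.19^7 = 0.010659
  k=9: C(15,9)·0.81^9·0.19^6 = 0.035342
Total = 0.046001

0.0460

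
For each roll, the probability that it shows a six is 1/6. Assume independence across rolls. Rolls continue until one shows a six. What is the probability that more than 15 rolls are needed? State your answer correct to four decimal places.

Y = number of rolls to the first success; geometric, p = 0.166667.
P(Y > 15) = P(first 15 all fail) = (1−p)^15 = 0.064905

0.0649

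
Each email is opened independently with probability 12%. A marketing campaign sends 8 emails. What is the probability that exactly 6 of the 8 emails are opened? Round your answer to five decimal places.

X ~ Binomial(n=8, p=0.12).
P(X=6) = C(8,6) · p^6 · (1−p)^2
= 28 · 2.986e-06 · 0.7744 = 0.0000647

0.00006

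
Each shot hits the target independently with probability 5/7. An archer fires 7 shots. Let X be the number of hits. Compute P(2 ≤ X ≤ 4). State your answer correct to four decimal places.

0.3179

X ~ Binomial(7, 0.714286); P(2 ≤ X ≤ 4) = Σ C(7,k) p^k (1−p)^(7−k) over k:
  k=2: C(7,2)·0.714286^2·0.285714^5 = 0.020400
  k=3: C(7,3)·0.714286^3·0.285714^4 = 0.084999
  k=4: C(7,4)·0.714286^4·0.285714^3 = 0.212496
Total = 0.317895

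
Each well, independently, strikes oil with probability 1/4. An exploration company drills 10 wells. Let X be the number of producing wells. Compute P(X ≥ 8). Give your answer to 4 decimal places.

X ~ Binomial(10, 0.25); P(X ≥ 8) = Σ C(10,k) p^k (1−p)^(10−k) over k:
  k=8: C(10,8)·0.25^8·0.75^2 = 0.000386
  k=9: C(10,9)·0.25^9·0.75^1 = 0.000029
  k=10: C(10,10)·0.25^10·0.75^0 = 0.000001
Total = 0.000416

0.0004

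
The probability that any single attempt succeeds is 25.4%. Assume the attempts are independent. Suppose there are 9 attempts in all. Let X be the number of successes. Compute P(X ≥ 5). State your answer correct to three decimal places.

0.052

X ~ Binomial(9, 0.254); P(X ≥ 5) = Σ C(9,k) p^k (1−p)^(9−k) over k:
  k=5: C(9,5)·0.254^5·0.746^4 = 0.04126
  k=6: C(9,6)·0.254^6·0.746^3 = 0.00936
  k=7: C(9,7)·0.254^7·0.746^2 = 0.00137
  k=8: C(9,8)·0.254^8·0.746^1 = 0.00012
  k=9: C(9,9)·0.254^9·0.746^0 = 0.00000
Total = 0.05211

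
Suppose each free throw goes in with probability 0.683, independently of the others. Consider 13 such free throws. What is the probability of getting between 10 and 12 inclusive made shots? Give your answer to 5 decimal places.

X ~ Binomial(13, 0.683); P(10 ≤ X ≤ 12) = Σ C(13,k) p^k (1−p)^(13−k) over k:
  k=10: C(13,10)·0.683^10·0.317^3 = 0.2012569
  k=11: C(13,11)·0.683^11·0.317^2 = 0.1182608
  k=12: C(13,12)·0.683^12·0.317^1 = 0.0424669
Total = 0.3619847

0.36198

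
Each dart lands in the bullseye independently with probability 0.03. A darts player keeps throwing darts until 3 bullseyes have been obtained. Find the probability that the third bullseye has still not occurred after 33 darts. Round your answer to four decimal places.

Needing more than 33 darts ⇔ fewer than 3 successes in the first 33. With X ~ Binomial(33, 0.03), P(Y > 33) = P(X ≤ 2).
  k=0: C(33,0)·0.03^0·0.97^33 = 0.365988
  k=1: C(33,1)·0.03^1·0.97^32 = 0.373534
  k=2: C(33,2)·0.03^2·0.97^31 = 0.184842
P(X ≤ 2) = 0.924365

0.9244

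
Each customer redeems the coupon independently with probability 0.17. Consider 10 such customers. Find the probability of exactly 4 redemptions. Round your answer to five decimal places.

0.05734

X ~ Binomial(n=10, p=0.17).
P(X=4) = C(10,4) · p^4 · (1−p)^6
= 210 · 0.00083521 · 0.32694 = 0.0573434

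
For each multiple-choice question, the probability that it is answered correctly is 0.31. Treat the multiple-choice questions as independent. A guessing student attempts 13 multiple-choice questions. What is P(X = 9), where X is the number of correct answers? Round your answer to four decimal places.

X ~ Binomial(n=13, p=0.31).
P(X=9) = C(13,9) · p^9 · (1−p)^4
= 715 · 2.644e-05 · 0.22667 = 0.004285

0.0043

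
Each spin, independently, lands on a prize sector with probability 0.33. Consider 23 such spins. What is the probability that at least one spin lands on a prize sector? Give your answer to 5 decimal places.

P(at least one) = 1 − P(none) = 1 − (1 − 0.33)^23
= 1 − 0.0000999 = 0.9999001

0.99990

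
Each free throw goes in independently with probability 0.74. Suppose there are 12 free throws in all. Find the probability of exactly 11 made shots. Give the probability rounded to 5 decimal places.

0.11369

X ~ Binomial(n=12, p=0.74).
P(X=11) = C(12,11) · p^11 · (1−p)^1
= 12 · 0.036438 · 0.26 = 0.1136851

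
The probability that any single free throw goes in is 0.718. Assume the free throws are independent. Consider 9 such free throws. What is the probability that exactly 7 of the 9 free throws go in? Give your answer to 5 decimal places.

0.28163

X ~ Binomial(n=9, p=0.718).
P(X=7) = C(9,7) · p^7 · (1−p)^2
= 36 · 0.098372 · 0.079524 = 0.2816254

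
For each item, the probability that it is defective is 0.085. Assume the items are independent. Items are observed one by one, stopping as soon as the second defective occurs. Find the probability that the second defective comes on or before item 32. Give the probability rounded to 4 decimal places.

Finishing within 32 items ⇔ at least 2 successes in the first 32. With X ~ Binomial(32, 0.085), P(Y ≤ 32) = 1 − P(X ≤ 1).
  k=0: C(32,0)·0.085^0·0.915^32 = 0.058274
  k=1: C(32,1)·0.085^1·0.915^31 = 0.173230
1 − 0.231504 = 0.768496

0.7685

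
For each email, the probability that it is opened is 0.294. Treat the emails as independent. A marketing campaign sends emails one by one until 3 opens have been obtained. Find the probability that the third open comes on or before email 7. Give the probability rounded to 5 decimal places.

0.33936

Finishing within 7 emails ⇔ at least 3 successes in the first 7. With X ~ Binomial(7, 0.294), P(Y ≤ 7) = 1 − P(X ≤ 2).
  k=0: C(7,0)·0.294^0·0.706^7 = 0.0874244
  k=1: C(7,1)·0.294^1·0.706^6 = 0.2548435
  k=2: C(7,2)·0.294^2·0.706^5 = 0.3183739
1 − 0.6606419 = 0.3393581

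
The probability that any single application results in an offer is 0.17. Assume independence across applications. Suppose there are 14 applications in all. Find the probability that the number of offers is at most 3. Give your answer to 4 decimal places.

X ~ Binomial(14, 0.17); P(X ≤ 3) = Σ C(14,k) p^k (1−p)^(14−k) over k:
  k=0: C(14,0)·0.17^0·0.83^14 = 0.073637
  k=1: C(14,1)·0.17^1·0.83^13 = 0.211151
  k=2: C(14,2)·0.17^2·0.83^12 = 0.281110
  k=3: C(14,3)·0.17^3·0.83^11 = 0.230307
Total = 0.796204

0.7962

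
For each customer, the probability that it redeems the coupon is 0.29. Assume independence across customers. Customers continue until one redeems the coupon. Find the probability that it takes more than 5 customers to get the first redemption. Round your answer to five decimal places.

0.18042

Y = number of customers to the first success; geometric, p = 0.29.
P(Y > 5) = P(first 5 all fail) = (1−p)^5 = 0.1804229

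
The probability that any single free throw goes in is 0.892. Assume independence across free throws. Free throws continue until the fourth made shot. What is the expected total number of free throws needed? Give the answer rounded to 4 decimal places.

4.4843

Y = total free throws until the fourth success; negative binomial with r=4, p=0.892.
E[Y] = r / p = 4 / 0.892 = 4.484305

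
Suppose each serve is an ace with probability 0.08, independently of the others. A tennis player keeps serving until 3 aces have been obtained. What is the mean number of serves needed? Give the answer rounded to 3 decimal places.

Y = total serves until the third success; negative binomial with r=3, p=0.08.
E[Y] = r / p = 3 / 0.08 = 37.50000

37.500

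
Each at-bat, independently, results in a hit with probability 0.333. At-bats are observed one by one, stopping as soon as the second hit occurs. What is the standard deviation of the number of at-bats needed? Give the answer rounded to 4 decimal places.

Y = total at-bats until the second success; negative binomial with r=2, p=0.333.
SD(Y) = √[r(1−p)/p²] = √(12.030048) = 3.468436

3.4684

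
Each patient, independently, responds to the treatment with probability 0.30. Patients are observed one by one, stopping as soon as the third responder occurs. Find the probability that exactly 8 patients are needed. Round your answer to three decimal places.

0.095

Y = trial on which the third success occurs; negative binomial, r=3, p=0.30.
P(Y=8) = C(7,2) · p^3 · (1−p)^5
= 21 · 0.027 · 0.16807 = 0.09530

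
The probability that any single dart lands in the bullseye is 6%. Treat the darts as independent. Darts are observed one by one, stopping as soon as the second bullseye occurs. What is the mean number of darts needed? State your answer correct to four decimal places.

Y = total darts until the second success; negative binomial with r=2, p=0.06.
E[Y] = r / p = 2 / 0.06 = 33.333333

33.3333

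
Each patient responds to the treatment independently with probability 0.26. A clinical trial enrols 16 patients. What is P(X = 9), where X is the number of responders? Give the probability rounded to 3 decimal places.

0.008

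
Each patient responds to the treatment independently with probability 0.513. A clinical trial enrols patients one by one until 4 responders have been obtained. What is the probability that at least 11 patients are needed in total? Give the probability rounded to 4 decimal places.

0.1514

Needing more than 10 patients ⇔ fewer than 4 successes in the first 10. With X ~ Binomial(10, 0.513), P(Y > 10) = P(X ≤ 3).
  k=0: C(10,0)·0.513^0·0.487^10 = 0.000750
  k=1: C(10,1)·0.513^1·0.487^9 = 0.007905
  k=2: C(10,2)·0.513^2·0.487^8 = 0.037470
  k=3: C(10,3)·0.513^3·0.487^7 = 0.105253
P(X ≤ 3) = 0.151378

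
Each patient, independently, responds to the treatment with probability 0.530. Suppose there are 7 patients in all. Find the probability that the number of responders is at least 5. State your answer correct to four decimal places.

0.2787

X ~ Binomial(7, 0.53); P(X ≥ 5) = Σ C(7,k) p^k (1−p)^(7−k) over k:
  k=5: C(7,5)·0.53^5·0.47^2 = 0.193997
  k=6: C(7,6)·0.53^6·0.47^1 = 0.072921
  k=7: C(7,7)·0.53^7·0.47^0 = 0.011747
Total = 0.278665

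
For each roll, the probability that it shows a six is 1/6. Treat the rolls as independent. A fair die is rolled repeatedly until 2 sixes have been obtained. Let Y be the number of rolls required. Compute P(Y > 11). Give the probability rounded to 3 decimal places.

Needing more than 11 rolls ⇔ fewer than 2 successes in the first 11. With X ~ Binomial(11, 0.166667), P(Y > 11) = P(X ≤ 1).
  k=0: C(11,0)·0.166667^0·0.833333^11 = 0.13459
  k=1: C(11,1)·0.166667^1·0.833333^10 = 0.29609
P(X ≤ 1) = 0.43068

0.431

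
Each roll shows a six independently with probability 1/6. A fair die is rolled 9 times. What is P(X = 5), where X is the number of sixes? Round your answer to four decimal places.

0.0078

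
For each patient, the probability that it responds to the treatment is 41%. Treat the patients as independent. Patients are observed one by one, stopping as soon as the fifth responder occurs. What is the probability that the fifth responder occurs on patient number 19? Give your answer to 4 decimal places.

0.0220

Y = trial on which the fifth success occurs; negative binomial, r=5, p=0.41.
P(Y=19) = C(18,4) · p^5 · (1−p)^14
= 3060 · 0.011586 · 0.00061934 = 0.021957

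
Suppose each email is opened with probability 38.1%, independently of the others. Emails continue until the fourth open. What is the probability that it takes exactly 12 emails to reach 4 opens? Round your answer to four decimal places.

0.0749

Y = trial on which the fourth success occurs; negative binomial, r=4, p=0.381.
P(Y=12) = C(11,3) · p^4 · (1−p)^8
= 165 · 0.021072 · 0.021554 = 0.074939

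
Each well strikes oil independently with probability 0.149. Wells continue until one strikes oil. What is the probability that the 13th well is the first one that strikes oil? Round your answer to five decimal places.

Geometric (trials to first success), p = 0.149.
P(Y = 13) = (1−p)^12 · p = 0.14426 · 0.149 = 0.0214952

0.02150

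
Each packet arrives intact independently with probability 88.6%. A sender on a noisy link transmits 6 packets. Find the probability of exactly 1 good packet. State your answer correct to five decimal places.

0.00010

X ~ Binomial(n=6, p=0.886).
P(X=1) = C(6,1) · p^1 · (1−p)^5
= 6 · 0.886 · 1.9254e-05 = 0.0001024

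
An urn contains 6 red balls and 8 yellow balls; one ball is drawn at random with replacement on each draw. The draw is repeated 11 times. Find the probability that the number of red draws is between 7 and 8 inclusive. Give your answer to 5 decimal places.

X ~ Binomial(11, 0.428571); P(7 ≤ X ≤ 8) = Σ C(11,k) p^k (1−p)^(11−k) over k:
  k=7: C(11,7)·0.428571^7·0.571429^4 = 0.0934382
  k=8: C(11,8)·0.428571^8·0.571429^3 = 0.0350393
Total = 0.1284775

0.12848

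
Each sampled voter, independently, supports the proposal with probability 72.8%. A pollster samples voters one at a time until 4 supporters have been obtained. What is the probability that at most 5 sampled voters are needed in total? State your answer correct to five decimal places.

Finishing within 5 sampled voters ⇔ at least 4 successes in the first 5. With X ~ Binomial(5, 0.728), P(Y ≤ 5) = 1 − P(X ≤ 3).
  k=0: C(5,0)·0.728^0·0.272^5 = 0.0014888
  k=1: C(5,1)·0.728^1·0.272^4 = 0.0199240
  k=2: C(5,2)·0.728^2·0.272^3 = 0.1066521
  k=3: C(5,3)·0.728^3·0.272^2 = 0.2854512
1 − 0.4135162 = 0.5864838

0.58648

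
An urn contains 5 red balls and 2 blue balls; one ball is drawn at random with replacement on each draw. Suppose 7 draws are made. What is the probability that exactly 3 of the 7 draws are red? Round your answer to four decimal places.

X ~ Binomial(n=7, p=0.714286).
P(X=3) = C(7,3) · p^3 · (1−p)^4
= 35 · 0.36443 · 0.0066639 = 0.084999

0.0850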